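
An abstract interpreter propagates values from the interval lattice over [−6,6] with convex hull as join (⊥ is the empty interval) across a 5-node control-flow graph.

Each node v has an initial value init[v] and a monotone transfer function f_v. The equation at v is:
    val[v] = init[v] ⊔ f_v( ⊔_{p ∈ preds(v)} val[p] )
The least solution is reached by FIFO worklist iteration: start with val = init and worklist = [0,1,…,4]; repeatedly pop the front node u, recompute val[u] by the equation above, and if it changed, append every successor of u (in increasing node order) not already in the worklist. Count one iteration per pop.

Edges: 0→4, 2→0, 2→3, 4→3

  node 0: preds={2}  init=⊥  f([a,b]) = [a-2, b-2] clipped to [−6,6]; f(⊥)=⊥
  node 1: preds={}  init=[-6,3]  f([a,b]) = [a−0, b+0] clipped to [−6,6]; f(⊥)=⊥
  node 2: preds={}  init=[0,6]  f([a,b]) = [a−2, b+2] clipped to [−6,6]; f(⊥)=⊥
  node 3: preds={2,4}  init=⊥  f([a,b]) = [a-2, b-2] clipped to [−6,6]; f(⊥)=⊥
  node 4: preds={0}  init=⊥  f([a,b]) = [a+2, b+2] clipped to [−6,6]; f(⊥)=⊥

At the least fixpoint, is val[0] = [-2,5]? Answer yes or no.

Iteration log — 6 steps:
  step 1. node 0  ⊔preds=[0,6]  new=[-2,4]  old=⊥  +wl: 
  step 2. node 1  ⊔preds=⊥  new=[-6,3]  stable
  step 3. node 2  ⊔preds=⊥  new=[0,6]  stable
  step 4. node 3  ⊔preds=[0,6]  new=[-2,4]  old=⊥  +wl: 
  step 5. node 4  ⊔preds=[-2,4]  new=[0,6]  old=⊥  +wl: 3
  step 6. node 3  ⊔preds=[0,6]  new=[-2,4]  stable

Least fixpoint reached:
  node 0: [-2,4]
  node 1: [-6,3]
  node 2: [0,6]
  node 3: [-2,4]
  node 4: [0,6]

no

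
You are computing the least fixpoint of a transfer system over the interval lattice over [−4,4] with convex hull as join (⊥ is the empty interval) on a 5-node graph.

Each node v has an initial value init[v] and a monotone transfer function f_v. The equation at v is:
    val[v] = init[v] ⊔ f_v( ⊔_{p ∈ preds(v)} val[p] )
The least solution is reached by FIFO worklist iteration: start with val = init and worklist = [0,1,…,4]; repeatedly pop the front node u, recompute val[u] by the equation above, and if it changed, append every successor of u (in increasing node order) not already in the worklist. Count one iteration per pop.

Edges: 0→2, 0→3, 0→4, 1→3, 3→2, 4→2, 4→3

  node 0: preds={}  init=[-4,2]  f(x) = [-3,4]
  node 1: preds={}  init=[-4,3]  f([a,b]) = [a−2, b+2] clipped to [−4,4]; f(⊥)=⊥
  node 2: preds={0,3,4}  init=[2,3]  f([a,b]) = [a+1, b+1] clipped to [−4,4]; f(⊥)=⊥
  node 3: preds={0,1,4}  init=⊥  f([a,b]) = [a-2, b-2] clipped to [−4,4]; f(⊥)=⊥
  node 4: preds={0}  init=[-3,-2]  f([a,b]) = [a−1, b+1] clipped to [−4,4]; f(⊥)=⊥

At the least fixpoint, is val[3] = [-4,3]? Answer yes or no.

Worklist (7 pops):
  #1 pop 0: in=⊥ → [-4,4] (was [-4,2]); enqueue []
  #2 pop 1: in=⊥ → [-4,3] (no change)
  #3 pop 2: in=[-4,4] → [-3,4] (was [2,3]); enqueue []
  #4 pop 3: in=[-4,4] → [-4,2] (was ⊥); enqueue [2]
  #5 pop 4: in=[-4,4] → [-4,4] (was [-3,-2]); enqueue [3]
  #6 pop 2: in=[-4,4] → [-3,4] (no change)
  #7 pop 3: in=[-4,4] → [-4,2] (no change)

Fixpoint:
  val[0] = [-4,4]
  val[1] = [-4,3]
  val[2] = [-3,4]
  val[3] = [-4,2]
  val[4] = [-4,4]

no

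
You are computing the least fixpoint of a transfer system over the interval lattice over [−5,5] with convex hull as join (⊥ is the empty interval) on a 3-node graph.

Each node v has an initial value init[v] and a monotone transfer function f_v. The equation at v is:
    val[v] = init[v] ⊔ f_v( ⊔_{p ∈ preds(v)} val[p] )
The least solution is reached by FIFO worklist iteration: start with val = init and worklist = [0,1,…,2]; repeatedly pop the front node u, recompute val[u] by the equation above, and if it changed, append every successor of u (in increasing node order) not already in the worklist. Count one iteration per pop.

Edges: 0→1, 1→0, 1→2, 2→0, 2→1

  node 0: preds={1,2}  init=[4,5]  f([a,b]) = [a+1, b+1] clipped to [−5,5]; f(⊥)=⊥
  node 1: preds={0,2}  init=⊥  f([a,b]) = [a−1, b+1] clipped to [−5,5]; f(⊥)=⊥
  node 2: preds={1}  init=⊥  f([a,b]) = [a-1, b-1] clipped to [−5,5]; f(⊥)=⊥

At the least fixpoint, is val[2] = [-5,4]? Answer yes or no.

Iteration log — 18 steps:
  step 1. node 0  ⊔preds=⊥  new=[4,5]  stable
  step 2. node 1  ⊔preds=[4,5]  new=[3,5]  old=⊥  +wl: 0
  step 3. node 2  ⊔preds=[3,5]  new=[2,4]  old=⊥  +wl: 1
  step 4. node 0  ⊔preds=[2,5]  new=[3,5]  old=[4,5]  +wl: 
  step 5. node 1  ⊔preds=[2,5]  new=[1,5]  old=[3,5]  +wl: 0,2
  step 6. node 0  ⊔preds=[1,5]  new=[2,5]  old=[3,5]  +wl: 1
  step 7. node 2  ⊔preds=[1,5]  new=[0,4]  old=[2,4]  +wl: 0
  step 8. node 1  ⊔preds=[0,5]  new=[-1,5]  old=[1,5]  +wl: 2
  step 9. node 0  ⊔preds=[-1,5]  new=[0,5]  old=[2,5]  +wl: 1
  step 10. node 2  ⊔preds=[-1,5]  new=[-2,4]  old=[0,4]  +wl: 0
  step 11. node 1  ⊔preds=[-2,5]  new=[-3,5]  old=[-1,5]  +wl: 2
  step 12. node 0  ⊔preds=[-3,5]  new=[-2,5]  old=[0,5]  +wl: 1
  step 13. node 2  ⊔preds=[-3,5]  new=[-4,4]  old=[-2,4]  +wl: 0
  step 14. node 1  ⊔preds=[-4,5]  new=[-5,5]  old=[-3,5]  +wl: 2
  step 15. node 0  ⊔preds=[-5,5]  new=[-4,5]  old=[-2,5]  +wl: 1
  step 16. node 2  ⊔preds=[-5,5]  new=[-5,4]  old=[-4,4]  +wl: 0
  step 17. node 1  ⊔preds=[-5,5]  new=[-5,5]  stable
  step 18. node 0  ⊔preds=[-5,5]  new=[-4,5]  stable

Least fixpoint reached:
  node 0: [-4,5]
  node 1: [-5,5]
  node 2: [-5,4]

yes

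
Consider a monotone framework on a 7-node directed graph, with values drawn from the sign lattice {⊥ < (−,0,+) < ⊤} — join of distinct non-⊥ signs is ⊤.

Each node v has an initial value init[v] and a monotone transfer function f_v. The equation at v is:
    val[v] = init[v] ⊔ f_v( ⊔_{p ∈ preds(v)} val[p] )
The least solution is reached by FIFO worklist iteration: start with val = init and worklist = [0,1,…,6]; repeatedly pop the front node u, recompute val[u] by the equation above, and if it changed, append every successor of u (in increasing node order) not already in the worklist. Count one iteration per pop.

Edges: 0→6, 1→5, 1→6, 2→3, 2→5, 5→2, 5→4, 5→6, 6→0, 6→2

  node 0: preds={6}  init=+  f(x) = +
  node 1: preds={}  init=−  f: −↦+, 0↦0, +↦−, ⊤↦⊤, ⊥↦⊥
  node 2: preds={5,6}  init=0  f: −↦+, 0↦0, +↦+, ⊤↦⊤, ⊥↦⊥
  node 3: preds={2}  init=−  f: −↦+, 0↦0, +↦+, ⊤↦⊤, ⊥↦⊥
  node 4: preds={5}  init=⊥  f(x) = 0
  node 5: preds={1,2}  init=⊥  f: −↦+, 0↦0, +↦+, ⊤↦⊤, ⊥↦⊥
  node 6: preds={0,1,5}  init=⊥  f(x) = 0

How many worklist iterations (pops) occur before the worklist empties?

12

Trace (12 dequeues):
  [1] u=0 | in ⊥ | out + | ==
  [2] u=1 | in ⊥ | out − | ==
  [3] u=2 | in ⊥ | out 0 | ==
  [4] u=3 | in 0 | out ⊤ | prev − | push {}
  [5] u=4 | in ⊥ | out 0 | prev ⊥ | push {}
  [6] u=5 | in ⊤ | out ⊤ | prev ⊥ | push {2,4}
  [7] u=6 | in ⊤ | out 0 | prev ⊥ | push {0}
  [8] u=2 | in ⊤ | out ⊤ | prev 0 | push {3,5}
  [9] u=4 | in ⊤ | out 0 | ==
  [10] u=0 | in 0 | out + | ==
  [11] u=3 | in ⊤ | out ⊤ | ==
  [12] u=5 | in ⊤ | out ⊤ | ==

Converged values:
  [0] +
  [1] −
  [2] ⊤
  [3] ⊤
  [4] 0
  [5] ⊤
  [6] 0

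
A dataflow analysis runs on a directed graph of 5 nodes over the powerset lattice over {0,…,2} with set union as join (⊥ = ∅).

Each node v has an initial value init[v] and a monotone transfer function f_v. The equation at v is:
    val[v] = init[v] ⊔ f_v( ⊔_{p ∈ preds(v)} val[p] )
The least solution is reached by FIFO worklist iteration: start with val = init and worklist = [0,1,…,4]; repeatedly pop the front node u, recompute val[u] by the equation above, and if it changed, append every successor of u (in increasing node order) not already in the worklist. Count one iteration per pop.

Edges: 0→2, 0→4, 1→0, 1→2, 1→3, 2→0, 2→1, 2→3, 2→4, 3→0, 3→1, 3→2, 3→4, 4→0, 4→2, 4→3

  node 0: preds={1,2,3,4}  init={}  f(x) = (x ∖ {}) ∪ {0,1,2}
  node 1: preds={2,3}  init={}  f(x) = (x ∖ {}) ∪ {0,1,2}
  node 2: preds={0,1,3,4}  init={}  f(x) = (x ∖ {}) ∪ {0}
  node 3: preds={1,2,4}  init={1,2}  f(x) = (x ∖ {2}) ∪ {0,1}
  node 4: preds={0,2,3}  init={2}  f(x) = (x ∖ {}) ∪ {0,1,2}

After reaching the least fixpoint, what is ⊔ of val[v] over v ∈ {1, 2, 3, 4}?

Worklist (9 pops):
  #1 pop 0: in={1,2} → {0,1,2} (was {}); enqueue []
  #2 pop 1: in={1,2} → {0,1,2} (was {}); enqueue [0]
  #3 pop 2: in={0,1,2} → {0,1,2} (was {}); enqueue [1]
  #4 pop 3: in={0,1,2} → {0,1,2} (was {1,2}); enqueue [2]
  #5 pop 4: in={0,1,2} → {0,1,2} (was {2}); enqueue [3]
  #6 pop 0: in={0,1,2} → {0,1,2} (no change)
  #7 pop 1: in={0,1,2} → {0,1,2} (no change)
  #8 pop 2: in={0,1,2} → {0,1,2} (no change)
  #9 pop 3: in={0,1,2} → {0,1,2} (no change)

Fixpoint:
  val[0] = {0,1,2}
  val[1] = {0,1,2}
  val[2] = {0,1,2}
  val[3] = {0,1,2}
  val[4] = {0,1,2}

{0,1,2}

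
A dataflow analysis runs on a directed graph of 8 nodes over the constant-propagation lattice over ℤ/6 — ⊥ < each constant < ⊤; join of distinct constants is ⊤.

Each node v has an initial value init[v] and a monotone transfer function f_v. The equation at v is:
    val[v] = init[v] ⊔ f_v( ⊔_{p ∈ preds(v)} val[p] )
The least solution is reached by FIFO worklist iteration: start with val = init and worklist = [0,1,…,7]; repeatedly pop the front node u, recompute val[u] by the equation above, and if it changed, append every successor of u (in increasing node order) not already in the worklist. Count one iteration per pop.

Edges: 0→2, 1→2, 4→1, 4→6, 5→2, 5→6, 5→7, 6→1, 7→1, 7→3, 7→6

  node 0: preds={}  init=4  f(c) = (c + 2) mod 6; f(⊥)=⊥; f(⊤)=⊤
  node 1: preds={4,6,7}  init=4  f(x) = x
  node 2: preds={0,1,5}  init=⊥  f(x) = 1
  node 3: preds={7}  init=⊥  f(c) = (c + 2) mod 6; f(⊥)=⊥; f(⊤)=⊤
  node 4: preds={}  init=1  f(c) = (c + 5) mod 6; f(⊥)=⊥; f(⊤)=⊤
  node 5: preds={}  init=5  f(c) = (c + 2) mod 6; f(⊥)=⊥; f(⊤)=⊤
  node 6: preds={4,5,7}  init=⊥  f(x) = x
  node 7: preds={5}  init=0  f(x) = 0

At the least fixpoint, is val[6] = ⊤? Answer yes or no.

yes

Iteration log — 9 steps:
  step 1. node 0  ⊔preds=⊥  new=4  stable
  step 2. node 1  ⊔preds=⊤  new=⊤  old=4  +wl: 
  step 3. node 2  ⊔preds=⊤  new=1  old=⊥  +wl: 
  step 4. node 3  ⊔preds=0  new=2  old=⊥  +wl: 
  step 5. node 4  ⊔preds=⊥  new=1  stable
  step 6. node 5  ⊔preds=⊥  new=5  stable
  step 7. node 6  ⊔preds=⊤  new=⊤  old=⊥  +wl: 1
  step 8. node 7  ⊔preds=5  new=0  stable
  step 9. node 1  ⊔preds=⊤  new=⊤  stable

Least fixpoint reached:
  node 0: 4
  node 1: ⊤
  node 2: 1
  node 3: 2
  node 4: 1
  node 5: 5
  node 6: ⊤
  node 7: 0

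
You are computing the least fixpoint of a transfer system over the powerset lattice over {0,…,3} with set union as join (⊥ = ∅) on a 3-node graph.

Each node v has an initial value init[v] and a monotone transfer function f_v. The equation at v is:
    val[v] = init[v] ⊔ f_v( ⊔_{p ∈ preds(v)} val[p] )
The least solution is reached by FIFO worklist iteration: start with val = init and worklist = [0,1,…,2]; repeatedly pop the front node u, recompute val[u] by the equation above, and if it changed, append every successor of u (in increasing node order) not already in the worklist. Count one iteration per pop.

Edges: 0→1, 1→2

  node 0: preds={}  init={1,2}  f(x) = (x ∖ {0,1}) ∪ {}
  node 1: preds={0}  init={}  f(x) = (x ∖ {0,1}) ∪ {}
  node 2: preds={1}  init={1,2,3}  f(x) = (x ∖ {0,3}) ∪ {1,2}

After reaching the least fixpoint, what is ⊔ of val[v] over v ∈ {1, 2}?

Worklist (3 pops):
  #1 pop 0: in={} → {1,2} (no change)
  #2 pop 1: in={1,2} → {2} (was {}); enqueue []
  #3 pop 2: in={2} → {1,2,3} (no change)

Fixpoint:
  val[0] = {1,2}
  val[1] = {2}
  val[2] = {1,2,3}

{1,2,3}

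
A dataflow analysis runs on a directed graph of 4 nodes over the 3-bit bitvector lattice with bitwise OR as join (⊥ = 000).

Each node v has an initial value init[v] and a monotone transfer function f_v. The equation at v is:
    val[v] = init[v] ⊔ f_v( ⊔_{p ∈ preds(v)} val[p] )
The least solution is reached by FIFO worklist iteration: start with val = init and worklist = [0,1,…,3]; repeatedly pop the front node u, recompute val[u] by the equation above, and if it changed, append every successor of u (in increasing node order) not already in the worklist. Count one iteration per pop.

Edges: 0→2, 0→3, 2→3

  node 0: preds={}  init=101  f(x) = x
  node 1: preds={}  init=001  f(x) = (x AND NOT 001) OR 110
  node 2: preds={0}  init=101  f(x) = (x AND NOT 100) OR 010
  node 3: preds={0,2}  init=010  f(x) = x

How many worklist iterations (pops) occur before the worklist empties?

4

Worklist (4 pops):
  #1 pop 0: in=000 → 101 (no change)
  #2 pop 1: in=000 → 111 (was 001); enqueue []
  #3 pop 2: in=101 → 111 (was 101); enqueue []
  #4 pop 3: in=111 → 111 (was 010); enqueue []

Fixpoint:
  val[0] = 101
  val[1] = 111
  val[2] = 111
  val[3] = 111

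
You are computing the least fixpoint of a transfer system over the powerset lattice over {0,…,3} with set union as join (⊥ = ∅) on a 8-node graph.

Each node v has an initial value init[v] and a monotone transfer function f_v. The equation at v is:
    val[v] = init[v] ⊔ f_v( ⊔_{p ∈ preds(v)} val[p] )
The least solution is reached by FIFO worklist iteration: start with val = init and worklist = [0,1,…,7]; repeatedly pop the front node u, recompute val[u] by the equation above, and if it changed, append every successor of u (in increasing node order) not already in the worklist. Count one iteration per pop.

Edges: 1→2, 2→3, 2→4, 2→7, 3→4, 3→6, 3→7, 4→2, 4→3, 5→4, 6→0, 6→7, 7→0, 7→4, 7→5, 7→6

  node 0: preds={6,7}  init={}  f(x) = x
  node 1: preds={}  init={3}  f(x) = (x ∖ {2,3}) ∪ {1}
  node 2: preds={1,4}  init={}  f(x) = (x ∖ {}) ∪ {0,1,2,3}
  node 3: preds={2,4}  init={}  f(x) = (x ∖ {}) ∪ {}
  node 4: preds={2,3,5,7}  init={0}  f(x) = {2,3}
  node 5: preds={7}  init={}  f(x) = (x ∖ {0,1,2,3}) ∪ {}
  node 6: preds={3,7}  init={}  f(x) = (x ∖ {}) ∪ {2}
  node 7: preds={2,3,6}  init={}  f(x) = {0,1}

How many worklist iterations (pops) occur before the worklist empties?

Trace (14 dequeues):
  [1] u=0 | in {} | out {} | ==
  [2] u=1 | in {} | out {1,3} | prev {3} | push {}
  [3] u=2 | in {0,1,3} | out {0,1,2,3} | prev {} | push {}
  [4] u=3 | in {0,1,2,3} | out {0,1,2,3} | prev {} | push {}
  [5] u=4 | in {0,1,2,3} | out {0,2,3} | prev {0} | push {2,3}
  [6] u=5 | in {} | out {} | ==
  [7] u=6 | in {0,1,2,3} | out {0,1,2,3} | prev {} | push {0}
  [8] u=7 | in {0,1,2,3} | out {0,1} | prev {} | push {4,5,6}
  [9] u=2 | in {0,1,2,3} | out {0,1,2,3} | ==
  [10] u=3 | in {0,1,2,3} | out {0,1,2,3} | ==
  [11] u=0 | in {0,1,2,3} | out {0,1,2,3} | prev {} | push {}
  [12] u=4 | in {0,1,2,3} | out {0,2,3} | ==
  [13] u=5 | in {0,1} | out {} | ==
  [14] u=6 | in {0,1,2,3} | out {0,1,2,3} | ==

Converged values:
  [0] {0,1,2,3}
  [1] {1,3}
  [2] {0,1,2,3}
  [3] {0,1,2,3}
  [4] {0,2,3}
  [5] {}
  [6] {0,1,2,3}
  [7] {0,1}

14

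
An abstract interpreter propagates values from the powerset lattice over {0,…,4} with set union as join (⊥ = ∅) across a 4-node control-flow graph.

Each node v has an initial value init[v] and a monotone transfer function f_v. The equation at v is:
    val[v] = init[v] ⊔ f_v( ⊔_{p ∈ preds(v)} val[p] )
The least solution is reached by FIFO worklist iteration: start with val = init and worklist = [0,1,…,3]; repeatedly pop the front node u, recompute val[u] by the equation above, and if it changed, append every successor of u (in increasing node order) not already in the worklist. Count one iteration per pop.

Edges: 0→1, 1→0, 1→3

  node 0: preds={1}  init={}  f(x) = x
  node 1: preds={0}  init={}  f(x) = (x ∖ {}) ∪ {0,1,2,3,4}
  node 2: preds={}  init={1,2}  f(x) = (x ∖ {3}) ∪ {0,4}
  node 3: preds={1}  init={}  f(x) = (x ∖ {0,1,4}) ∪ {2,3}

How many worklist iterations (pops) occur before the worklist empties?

Trace (6 dequeues):
  [1] u=0 | in {} | out {} | ==
  [2] u=1 | in {} | out {0,1,2,3,4} | prev {} | push {0}
  [3] u=2 | in {} | out {0,1,2,4} | prev {1,2} | push {}
  [4] u=3 | in {0,1,2,3,4} | out {2,3} | prev {} | push {}
  [5] u=0 | in {0,1,2,3,4} | out {0,1,2,3,4} | prev {} | push {1}
  [6] u=1 | in {0,1,2,3,4} | out {0,1,2,3,4} | ==

Converged values:
  [0] {0,1,2,3,4}
  [1] {0,1,2,3,4}
  [2] {0,1,2,4}
  [3] {2,3}

6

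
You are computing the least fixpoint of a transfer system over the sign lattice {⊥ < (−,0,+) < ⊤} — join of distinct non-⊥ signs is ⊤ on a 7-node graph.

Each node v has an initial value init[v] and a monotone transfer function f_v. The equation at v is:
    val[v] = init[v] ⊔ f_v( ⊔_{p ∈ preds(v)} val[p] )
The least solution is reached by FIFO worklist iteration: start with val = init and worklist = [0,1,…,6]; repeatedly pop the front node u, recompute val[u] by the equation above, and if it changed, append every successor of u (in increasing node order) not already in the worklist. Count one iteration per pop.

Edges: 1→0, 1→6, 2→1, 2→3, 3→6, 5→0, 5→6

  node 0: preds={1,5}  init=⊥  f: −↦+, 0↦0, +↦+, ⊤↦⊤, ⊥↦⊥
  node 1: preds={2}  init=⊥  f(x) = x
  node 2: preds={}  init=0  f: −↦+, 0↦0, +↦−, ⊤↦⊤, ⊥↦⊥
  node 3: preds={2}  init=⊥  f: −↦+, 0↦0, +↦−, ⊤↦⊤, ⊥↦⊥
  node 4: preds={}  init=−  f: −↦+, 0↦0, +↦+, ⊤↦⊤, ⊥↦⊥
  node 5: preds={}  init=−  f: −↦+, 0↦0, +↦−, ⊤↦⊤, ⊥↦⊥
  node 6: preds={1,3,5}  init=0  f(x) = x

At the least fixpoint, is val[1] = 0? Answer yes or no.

yes

Iteration log — 8 steps:
  step 1. node 0  ⊔preds=−  new=+  old=⊥  +wl: 
  step 2. node 1  ⊔preds=0  new=0  old=⊥  +wl: 0
  step 3. node 2  ⊔preds=⊥  new=0  stable
  step 4. node 3  ⊔preds=0  new=0  old=⊥  +wl: 
  step 5. node 4  ⊔preds=⊥  new=−  stable
  step 6. node 5  ⊔preds=⊥  new=−  stable
  step 7. node 6  ⊔preds=⊤  new=⊤  old=0  +wl: 
  step 8. node 0  ⊔preds=⊤  new=⊤  old=+  +wl: 

Least fixpoint reached:
  node 0: ⊤
  node 1: 0
  node 2: 0
  node 3: 0
  node 4: −
  node 5: −
  node 6: ⊤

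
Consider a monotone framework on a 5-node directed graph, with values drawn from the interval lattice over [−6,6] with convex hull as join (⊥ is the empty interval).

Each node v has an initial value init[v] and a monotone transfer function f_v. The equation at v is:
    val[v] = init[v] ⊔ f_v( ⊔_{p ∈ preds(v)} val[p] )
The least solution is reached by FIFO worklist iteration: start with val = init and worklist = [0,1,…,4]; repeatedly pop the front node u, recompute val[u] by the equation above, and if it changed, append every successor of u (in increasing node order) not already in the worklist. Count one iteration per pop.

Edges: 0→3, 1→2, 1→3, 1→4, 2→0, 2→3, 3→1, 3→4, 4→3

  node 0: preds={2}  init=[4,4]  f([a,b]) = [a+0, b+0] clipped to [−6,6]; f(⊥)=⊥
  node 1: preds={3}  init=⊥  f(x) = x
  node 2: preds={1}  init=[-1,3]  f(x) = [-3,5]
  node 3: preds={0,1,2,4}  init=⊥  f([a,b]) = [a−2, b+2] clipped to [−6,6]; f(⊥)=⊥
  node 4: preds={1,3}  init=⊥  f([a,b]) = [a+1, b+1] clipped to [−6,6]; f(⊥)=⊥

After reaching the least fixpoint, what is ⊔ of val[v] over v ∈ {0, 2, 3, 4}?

[-6,6]

Iteration log — 14 steps:
  step 1. node 0  ⊔preds=[-1,3]  new=[-1,4]  old=[4,4]  +wl: 
  step 2. node 1  ⊔preds=⊥  new=⊥  stable
  step 3. node 2  ⊔preds=⊥  new=[-3,5]  old=[-1,3]  +wl: 0
  step 4. node 3  ⊔preds=[-3,5]  new=[-5,6]  old=⊥  +wl: 1
  step 5. node 4  ⊔preds=[-5,6]  new=[-4,6]  old=⊥  +wl: 3
  step 6. node 0  ⊔preds=[-3,5]  new=[-3,5]  old=[-1,4]  +wl: 
  step 7. node 1  ⊔preds=[-5,6]  new=[-5,6]  old=⊥  +wl: 2,4
  step 8. node 3  ⊔preds=[-5,6]  new=[-6,6]  old=[-5,6]  +wl: 1
  step 9. node 2  ⊔preds=[-5,6]  new=[-3,5]  stable
  step 10. node 4  ⊔preds=[-6,6]  new=[-5,6]  old=[-4,6]  +wl: 3
  step 11. node 1  ⊔preds=[-6,6]  new=[-6,6]  old=[-5,6]  +wl: 2,4
  step 12. node 3  ⊔preds=[-6,6]  new=[-6,6]  stable
  step 13. node 2  ⊔preds=[-6,6]  new=[-3,5]  stable
  step 14. node 4  ⊔preds=[-6,6]  new=[-5,6]  stable

Least fixpoint reached:
  node 0: [-3,5]
  node 1: [-6,6]
  node 2: [-3,5]
  node 3: [-6,6]
  node 4: [-5,6]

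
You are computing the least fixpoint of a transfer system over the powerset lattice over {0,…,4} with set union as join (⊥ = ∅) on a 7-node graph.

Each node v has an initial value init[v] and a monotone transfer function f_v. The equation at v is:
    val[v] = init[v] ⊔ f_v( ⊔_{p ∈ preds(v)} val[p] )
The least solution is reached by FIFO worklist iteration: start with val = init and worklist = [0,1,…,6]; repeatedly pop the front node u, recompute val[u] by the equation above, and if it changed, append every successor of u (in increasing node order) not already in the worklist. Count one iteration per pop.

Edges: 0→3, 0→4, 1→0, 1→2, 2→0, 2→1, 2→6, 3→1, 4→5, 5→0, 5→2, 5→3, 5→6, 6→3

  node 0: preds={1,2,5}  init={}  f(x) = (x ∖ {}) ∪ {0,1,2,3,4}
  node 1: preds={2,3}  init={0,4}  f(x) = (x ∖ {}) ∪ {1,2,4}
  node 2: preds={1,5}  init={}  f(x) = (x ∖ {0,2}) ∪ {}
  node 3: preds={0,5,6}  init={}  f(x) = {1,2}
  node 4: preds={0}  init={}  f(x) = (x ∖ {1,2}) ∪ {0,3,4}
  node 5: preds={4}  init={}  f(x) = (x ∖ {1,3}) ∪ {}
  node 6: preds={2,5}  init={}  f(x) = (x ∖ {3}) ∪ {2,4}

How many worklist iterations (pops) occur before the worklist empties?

Worklist (11 pops):
  #1 pop 0: in={0,4} → {0,1,2,3,4} (was {}); enqueue []
  #2 pop 1: in={} → {0,1,2,4} (was {0,4}); enqueue [0]
  #3 pop 2: in={0,1,2,4} → {1,4} (was {}); enqueue [1]
  #4 pop 3: in={0,1,2,3,4} → {1,2} (was {}); enqueue []
  #5 pop 4: in={0,1,2,3,4} → {0,3,4} (was {}); enqueue []
  #6 pop 5: in={0,3,4} → {0,4} (was {}); enqueue [2,3]
  #7 pop 6: in={0,1,4} → {0,1,2,4} (was {}); enqueue []
  #8 pop 0: in={0,1,2,4} → {0,1,2,3,4} (no change)
  #9 pop 1: in={1,2,4} → {0,1,2,4} (no change)
  #10 pop 2: in={0,1,2,4} → {1,4} (no change)
  #11 pop 3: in={0,1,2,3,4} → {1,2} (no change)

Fixpoint:
  val[0] = {0,1,2,3,4}
  val[1] = {0,1,2,4}
  val[2] = {1,4}
  val[3] = {1,2}
  val[4] = {0,3,4}
  val[5] = {0,4}
  val[6] = {0,1,2,4}

11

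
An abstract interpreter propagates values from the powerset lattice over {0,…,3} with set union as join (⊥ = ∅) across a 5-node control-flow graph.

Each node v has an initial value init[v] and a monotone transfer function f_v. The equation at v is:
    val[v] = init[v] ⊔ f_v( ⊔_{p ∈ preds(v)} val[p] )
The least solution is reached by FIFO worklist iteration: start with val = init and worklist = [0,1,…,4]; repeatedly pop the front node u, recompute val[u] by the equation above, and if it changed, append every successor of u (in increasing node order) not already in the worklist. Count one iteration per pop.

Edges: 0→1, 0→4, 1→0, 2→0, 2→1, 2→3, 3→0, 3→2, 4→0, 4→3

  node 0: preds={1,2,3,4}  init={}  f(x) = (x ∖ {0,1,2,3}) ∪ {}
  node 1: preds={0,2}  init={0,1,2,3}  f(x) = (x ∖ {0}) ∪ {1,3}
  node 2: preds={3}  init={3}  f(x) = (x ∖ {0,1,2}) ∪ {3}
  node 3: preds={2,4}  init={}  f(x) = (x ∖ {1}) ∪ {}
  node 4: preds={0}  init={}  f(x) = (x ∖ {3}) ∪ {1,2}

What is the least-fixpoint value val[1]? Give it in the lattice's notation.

Trace (10 dequeues):
  [1] u=0 | in {0,1,2,3} | out {} | ==
  [2] u=1 | in {3} | out {0,1,2,3} | ==
  [3] u=2 | in {} | out {3} | ==
  [4] u=3 | in {3} | out {3} | prev {} | push {0,2}
  [5] u=4 | in {} | out {1,2} | prev {} | push {3}
  [6] u=0 | in {0,1,2,3} | out {} | ==
  [7] u=2 | in {3} | out {3} | ==
  [8] u=3 | in {1,2,3} | out {2,3} | prev {3} | push {0,2}
  [9] u=0 | in {0,1,2,3} | out {} | ==
  [10] u=2 | in {2,3} | out {3} | ==

Converged values:
  [0] {}
  [1] {0,1,2,3}
  [2] {3}
  [3] {2,3}
  [4] {1,2}

{0,1,2,3}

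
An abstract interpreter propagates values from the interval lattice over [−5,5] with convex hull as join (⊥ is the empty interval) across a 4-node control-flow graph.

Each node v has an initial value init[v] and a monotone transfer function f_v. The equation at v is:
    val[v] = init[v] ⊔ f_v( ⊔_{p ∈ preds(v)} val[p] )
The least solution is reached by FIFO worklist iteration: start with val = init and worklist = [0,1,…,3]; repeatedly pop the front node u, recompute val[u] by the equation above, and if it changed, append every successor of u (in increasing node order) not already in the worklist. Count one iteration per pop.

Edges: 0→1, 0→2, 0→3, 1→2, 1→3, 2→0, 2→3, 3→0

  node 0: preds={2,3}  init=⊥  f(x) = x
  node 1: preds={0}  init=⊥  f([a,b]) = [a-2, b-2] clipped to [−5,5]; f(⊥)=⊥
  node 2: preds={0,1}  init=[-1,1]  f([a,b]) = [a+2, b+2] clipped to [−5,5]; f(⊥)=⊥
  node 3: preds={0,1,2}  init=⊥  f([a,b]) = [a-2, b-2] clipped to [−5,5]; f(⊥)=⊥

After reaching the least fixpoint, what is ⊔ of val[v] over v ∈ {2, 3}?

Worklist (12 pops):
  #1 pop 0: in=[-1,1] → [-1,1] (was ⊥); enqueue []
  #2 pop 1: in=[-1,1] → [-3,-1] (was ⊥); enqueue []
  #3 pop 2: in=[-3,1] → [-1,3] (was [-1,1]); enqueue [0]
  #4 pop 3: in=[-3,3] → [-5,1] (was ⊥); enqueue []
  #5 pop 0: in=[-5,3] → [-5,3] (was [-1,1]); enqueue [1,2,3]
  #6 pop 1: in=[-5,3] → [-5,1] (was [-3,-1]); enqueue []
  #7 pop 2: in=[-5,3] → [-3,5] (was [-1,3]); enqueue [0]
  #8 pop 3: in=[-5,5] → [-5,3] (was [-5,1]); enqueue []
  #9 pop 0: in=[-5,5] → [-5,5] (was [-5,3]); enqueue [1,2,3]
  #10 pop 1: in=[-5,5] → [-5,3] (was [-5,1]); enqueue []
  #11 pop 2: in=[-5,5] → [-3,5] (no change)
  #12 pop 3: in=[-5,5] → [-5,3] (no change)

Fixpoint:
  val[0] = [-5,5]
  val[1] = [-5,3]
  val[2] = [-3,5]
  val[3] = [-5,3]

[-5,5]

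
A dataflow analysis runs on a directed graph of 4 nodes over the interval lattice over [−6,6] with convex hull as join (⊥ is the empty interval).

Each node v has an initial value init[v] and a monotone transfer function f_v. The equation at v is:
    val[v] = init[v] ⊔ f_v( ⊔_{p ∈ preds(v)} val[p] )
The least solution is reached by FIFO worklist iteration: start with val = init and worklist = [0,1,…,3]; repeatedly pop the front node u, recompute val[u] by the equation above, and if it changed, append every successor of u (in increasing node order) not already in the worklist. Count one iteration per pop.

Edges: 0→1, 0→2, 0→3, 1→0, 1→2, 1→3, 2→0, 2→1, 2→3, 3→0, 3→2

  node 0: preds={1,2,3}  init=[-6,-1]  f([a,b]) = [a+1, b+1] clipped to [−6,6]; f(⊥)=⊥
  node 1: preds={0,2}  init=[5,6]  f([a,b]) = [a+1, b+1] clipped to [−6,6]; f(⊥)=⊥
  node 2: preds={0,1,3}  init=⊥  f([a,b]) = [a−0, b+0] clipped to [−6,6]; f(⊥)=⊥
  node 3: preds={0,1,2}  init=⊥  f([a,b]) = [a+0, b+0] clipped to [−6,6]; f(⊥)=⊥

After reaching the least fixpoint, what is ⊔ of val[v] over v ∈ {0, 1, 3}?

Iteration log — 7 steps:
  step 1. node 0  ⊔preds=[5,6]  new=[-6,6]  old=[-6,-1]  +wl: 
  step 2. node 1  ⊔preds=[-6,6]  new=[-5,6]  old=[5,6]  +wl: 0
  step 3. node 2  ⊔preds=[-6,6]  new=[-6,6]  old=⊥  +wl: 1
  step 4. node 3  ⊔preds=[-6,6]  new=[-6,6]  old=⊥  +wl: 2
  step 5. node 0  ⊔preds=[-6,6]  new=[-6,6]  stable
  step 6. node 1  ⊔preds=[-6,6]  new=[-5,6]  stable
  step 7. node 2  ⊔preds=[-6,6]  new=[-6,6]  stable

Least fixpoint reached:
  node 0: [-6,6]
  node 1: [-5,6]
  node 2: [-6,6]
  node 3: [-6,6]

[-6,6]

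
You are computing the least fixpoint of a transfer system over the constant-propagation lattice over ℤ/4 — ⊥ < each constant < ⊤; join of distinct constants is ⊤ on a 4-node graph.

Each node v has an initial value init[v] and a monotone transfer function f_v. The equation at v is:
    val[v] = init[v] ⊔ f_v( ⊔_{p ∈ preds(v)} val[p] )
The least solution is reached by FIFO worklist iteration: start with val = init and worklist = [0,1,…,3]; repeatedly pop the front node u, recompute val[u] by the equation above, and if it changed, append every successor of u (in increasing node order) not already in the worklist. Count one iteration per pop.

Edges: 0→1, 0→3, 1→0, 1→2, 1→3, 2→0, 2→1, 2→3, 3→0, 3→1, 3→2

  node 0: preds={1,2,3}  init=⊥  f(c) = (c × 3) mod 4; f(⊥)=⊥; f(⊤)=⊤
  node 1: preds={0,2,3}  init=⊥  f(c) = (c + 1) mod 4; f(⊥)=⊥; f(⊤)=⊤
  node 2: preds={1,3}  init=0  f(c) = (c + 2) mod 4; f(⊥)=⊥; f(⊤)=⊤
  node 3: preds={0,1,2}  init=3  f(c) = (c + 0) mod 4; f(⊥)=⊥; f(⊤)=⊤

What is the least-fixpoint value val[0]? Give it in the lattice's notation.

⊤

Trace (7 dequeues):
  [1] u=0 | in ⊤ | out ⊤ | prev ⊥ | push {}
  [2] u=1 | in ⊤ | out ⊤ | prev ⊥ | push {0}
  [3] u=2 | in ⊤ | out ⊤ | prev 0 | push {1}
  [4] u=3 | in ⊤ | out ⊤ | prev 3 | push {2}
  [5] u=0 | in ⊤ | out ⊤ | ==
  [6] u=1 | in ⊤ | out ⊤ | ==
  [7] u=2 | in ⊤ | out ⊤ | ==

Converged values:
  [0] ⊤
  [1] ⊤
  [2] ⊤
  [3] ⊤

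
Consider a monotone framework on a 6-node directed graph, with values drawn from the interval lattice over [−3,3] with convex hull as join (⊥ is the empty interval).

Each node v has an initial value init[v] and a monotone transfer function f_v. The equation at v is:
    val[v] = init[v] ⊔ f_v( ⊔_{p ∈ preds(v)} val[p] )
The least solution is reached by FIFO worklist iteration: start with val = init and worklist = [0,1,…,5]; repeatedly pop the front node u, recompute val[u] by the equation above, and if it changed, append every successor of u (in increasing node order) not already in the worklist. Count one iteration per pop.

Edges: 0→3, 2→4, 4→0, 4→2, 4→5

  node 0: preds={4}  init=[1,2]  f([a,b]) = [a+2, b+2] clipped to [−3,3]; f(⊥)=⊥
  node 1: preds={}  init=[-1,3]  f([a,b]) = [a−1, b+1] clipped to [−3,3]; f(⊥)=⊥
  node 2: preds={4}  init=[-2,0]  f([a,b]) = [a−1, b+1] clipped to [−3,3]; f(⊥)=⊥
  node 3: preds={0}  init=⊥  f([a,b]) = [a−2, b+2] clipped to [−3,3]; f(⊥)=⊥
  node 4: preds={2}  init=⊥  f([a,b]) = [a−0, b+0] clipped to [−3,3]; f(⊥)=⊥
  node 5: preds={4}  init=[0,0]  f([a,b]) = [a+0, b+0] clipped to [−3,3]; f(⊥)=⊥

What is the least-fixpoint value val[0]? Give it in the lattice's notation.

[-1,3]

Worklist (22 pops):
  #1 pop 0: in=⊥ → [1,2] (no change)
  #2 pop 1: in=⊥ → [-1,3] (no change)
  #3 pop 2: in=⊥ → [-2,0] (no change)
  #4 pop 3: in=[1,2] → [-1,3] (was ⊥); enqueue []
  #5 pop 4: in=[-2,0] → [-2,0] (was ⊥); enqueue [0,2]
  #6 pop 5: in=[-2,0] → [-2,0] (was [0,0]); enqueue []
  #7 pop 0: in=[-2,0] → [0,2] (was [1,2]); enqueue [3]
  #8 pop 2: in=[-2,0] → [-3,1] (was [-2,0]); enqueue [4]
  #9 pop 3: in=[0,2] → [-2,3] (was [-1,3]); enqueue []
  #10 pop 4: in=[-3,1] → [-3,1] (was [-2,0]); enqueue [0,2,5]
  #11 pop 0: in=[-3,1] → [-1,3] (was [0,2]); enqueue [3]
  #12 pop 2: in=[-3,1] → [-3,2] (was [-3,1]); enqueue [4]
  #13 pop 5: in=[-3,1] → [-3,1] (was [-2,0]); enqueue []
  #14 pop 3: in=[-1,3] → [-3,3] (was [-2,3]); enqueue []
  #15 pop 4: in=[-3,2] → [-3,2] (was [-3,1]); enqueue [0,2,5]
  #16 pop 0: in=[-3,2] → [-1,3] (no change)
  #17 pop 2: in=[-3,2] → [-3,3] (was [-3,2]); enqueue [4]
  #18 pop 5: in=[-3,2] → [-3,2] (was [-3,1]); enqueue []
  #19 pop 4: in=[-3,3] → [-3,3] (was [-3,2]); enqueue [0,2,5]
  #20 pop 0: in=[-3,3] → [-1,3] (no change)
  #21 pop 2: in=[-3,3] → [-3,3] (no change)
  #22 pop 5: in=[-3,3] → [-3,3] (was [-3,2]); enqueue []

Fixpoint:
  val[0] = [-1,3]
  val[1] = [-1,3]
  val[2] = [-3,3]
  val[3] = [-3,3]
  val[4] = [-3,3]
  val[5] = [-3,3]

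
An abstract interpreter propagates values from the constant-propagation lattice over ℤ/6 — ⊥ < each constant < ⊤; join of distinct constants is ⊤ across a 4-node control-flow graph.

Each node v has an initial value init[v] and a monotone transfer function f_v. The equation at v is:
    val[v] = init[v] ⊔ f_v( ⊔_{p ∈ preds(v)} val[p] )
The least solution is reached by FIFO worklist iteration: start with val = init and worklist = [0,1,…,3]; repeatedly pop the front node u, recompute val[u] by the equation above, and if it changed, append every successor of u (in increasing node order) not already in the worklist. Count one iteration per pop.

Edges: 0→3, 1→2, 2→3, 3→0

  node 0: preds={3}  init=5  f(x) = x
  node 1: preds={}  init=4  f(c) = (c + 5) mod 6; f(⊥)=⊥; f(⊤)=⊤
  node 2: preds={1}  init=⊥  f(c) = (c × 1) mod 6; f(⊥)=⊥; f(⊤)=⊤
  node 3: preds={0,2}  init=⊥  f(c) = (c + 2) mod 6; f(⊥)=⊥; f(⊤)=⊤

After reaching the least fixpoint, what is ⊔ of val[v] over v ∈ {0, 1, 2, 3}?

Worklist (6 pops):
  #1 pop 0: in=⊥ → 5 (no change)
  #2 pop 1: in=⊥ → 4 (no change)
  #3 pop 2: in=4 → 4 (was ⊥); enqueue []
  #4 pop 3: in=⊤ → ⊤ (was ⊥); enqueue [0]
  #5 pop 0: in=⊤ → ⊤ (was 5); enqueue [3]
  #6 pop 3: in=⊤ → ⊤ (no change)

Fixpoint:
  val[0] = ⊤
  val[1] = 4
  val[2] = 4
  val[3] = ⊤

⊤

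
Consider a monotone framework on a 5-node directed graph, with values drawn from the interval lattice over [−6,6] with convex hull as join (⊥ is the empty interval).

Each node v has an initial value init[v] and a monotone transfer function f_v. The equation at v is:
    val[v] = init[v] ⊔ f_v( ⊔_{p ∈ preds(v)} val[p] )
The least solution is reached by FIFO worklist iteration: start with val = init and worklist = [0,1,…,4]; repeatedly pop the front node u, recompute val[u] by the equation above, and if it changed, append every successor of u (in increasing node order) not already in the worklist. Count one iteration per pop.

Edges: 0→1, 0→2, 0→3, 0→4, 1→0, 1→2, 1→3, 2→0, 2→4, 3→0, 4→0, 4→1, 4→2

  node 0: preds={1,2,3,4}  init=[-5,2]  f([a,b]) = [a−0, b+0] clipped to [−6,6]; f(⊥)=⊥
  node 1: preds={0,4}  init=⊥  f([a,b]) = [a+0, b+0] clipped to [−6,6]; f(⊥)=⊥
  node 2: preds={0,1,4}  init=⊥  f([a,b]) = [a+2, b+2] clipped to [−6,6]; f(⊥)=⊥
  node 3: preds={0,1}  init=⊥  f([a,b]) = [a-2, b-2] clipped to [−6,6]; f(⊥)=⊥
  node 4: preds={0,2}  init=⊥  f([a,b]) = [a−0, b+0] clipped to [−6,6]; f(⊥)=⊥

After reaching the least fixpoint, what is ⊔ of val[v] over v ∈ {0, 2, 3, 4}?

[-6,6]

Trace (16 dequeues):
  [1] u=0 | in ⊥ | out [-5,2] | ==
  [2] u=1 | in [-5,2] | out [-5,2] | prev ⊥ | push {0}
  [3] u=2 | in [-5,2] | out [-3,4] | prev ⊥ | push {}
  [4] u=3 | in [-5,2] | out [-6,0] | prev ⊥ | push {}
  [5] u=4 | in [-5,4] | out [-5,4] | prev ⊥ | push {1,2}
  [6] u=0 | in [-6,4] | out [-6,4] | prev [-5,2] | push {3,4}
  [7] u=1 | in [-6,4] | out [-6,4] | prev [-5,2] | push {0}
  [8] u=2 | in [-6,4] | out [-4,6] | prev [-3,4] | push {}
  [9] u=3 | in [-6,4] | out [-6,2] | prev [-6,0] | push {}
  [10] u=4 | in [-6,6] | out [-6,6] | prev [-5,4] | push {1,2}
  [11] u=0 | in [-6,6] | out [-6,6] | prev [-6,4] | push {3,4}
  [12] u=1 | in [-6,6] | out [-6,6] | prev [-6,4] | push {0}
  [13] u=2 | in [-6,6] | out [-4,6] | ==
  [14] u=3 | in [-6,6] | out [-6,4] | prev [-6,2] | push {}
  [15] u=4 | in [-6,6] | out [-6,6] | ==
  [16] u=0 | in [-6,6] | out [-6,6] | ==

Converged values:
  [0] [-6,6]
  [1] [-6,6]
  [2] [-4,6]
  [3] [-6,4]
  [4] [-6,6]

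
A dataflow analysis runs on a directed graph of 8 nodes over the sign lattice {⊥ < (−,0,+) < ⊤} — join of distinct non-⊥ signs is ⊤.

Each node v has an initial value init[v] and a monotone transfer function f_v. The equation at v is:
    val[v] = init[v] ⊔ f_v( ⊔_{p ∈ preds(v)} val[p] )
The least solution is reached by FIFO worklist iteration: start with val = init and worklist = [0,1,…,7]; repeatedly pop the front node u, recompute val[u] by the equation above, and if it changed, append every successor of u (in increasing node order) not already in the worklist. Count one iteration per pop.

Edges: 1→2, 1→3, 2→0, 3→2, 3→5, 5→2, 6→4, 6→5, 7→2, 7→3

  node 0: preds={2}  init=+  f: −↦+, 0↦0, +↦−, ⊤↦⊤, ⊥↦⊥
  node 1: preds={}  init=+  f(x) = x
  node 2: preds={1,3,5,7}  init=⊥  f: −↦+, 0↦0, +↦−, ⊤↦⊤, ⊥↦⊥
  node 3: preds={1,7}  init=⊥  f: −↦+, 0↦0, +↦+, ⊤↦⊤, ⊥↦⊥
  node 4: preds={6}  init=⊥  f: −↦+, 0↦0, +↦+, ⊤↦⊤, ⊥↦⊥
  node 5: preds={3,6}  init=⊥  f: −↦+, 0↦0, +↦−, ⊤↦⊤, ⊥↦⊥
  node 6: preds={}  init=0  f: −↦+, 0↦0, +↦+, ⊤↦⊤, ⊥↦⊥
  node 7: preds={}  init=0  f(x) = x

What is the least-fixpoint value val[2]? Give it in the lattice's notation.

⊤

Trace (10 dequeues):
  [1] u=0 | in ⊥ | out + | ==
  [2] u=1 | in ⊥ | out + | ==
  [3] u=2 | in ⊤ | out ⊤ | prev ⊥ | push {0}
  [4] u=3 | in ⊤ | out ⊤ | prev ⊥ | push {2}
  [5] u=4 | in 0 | out 0 | prev ⊥ | push {}
  [6] u=5 | in ⊤ | out ⊤ | prev ⊥ | push {}
  [7] u=6 | in ⊥ | out 0 | ==
  [8] u=7 | in ⊥ | out 0 | ==
  [9] u=0 | in ⊤ | out ⊤ | prev + | push {}
  [10] u=2 | in ⊤ | out ⊤ | ==

Converged values:
  [0] ⊤
  [1] +
  [2] ⊤
  [3] ⊤
  [4] 0
  [5] ⊤
  [6] 0
  [7] 0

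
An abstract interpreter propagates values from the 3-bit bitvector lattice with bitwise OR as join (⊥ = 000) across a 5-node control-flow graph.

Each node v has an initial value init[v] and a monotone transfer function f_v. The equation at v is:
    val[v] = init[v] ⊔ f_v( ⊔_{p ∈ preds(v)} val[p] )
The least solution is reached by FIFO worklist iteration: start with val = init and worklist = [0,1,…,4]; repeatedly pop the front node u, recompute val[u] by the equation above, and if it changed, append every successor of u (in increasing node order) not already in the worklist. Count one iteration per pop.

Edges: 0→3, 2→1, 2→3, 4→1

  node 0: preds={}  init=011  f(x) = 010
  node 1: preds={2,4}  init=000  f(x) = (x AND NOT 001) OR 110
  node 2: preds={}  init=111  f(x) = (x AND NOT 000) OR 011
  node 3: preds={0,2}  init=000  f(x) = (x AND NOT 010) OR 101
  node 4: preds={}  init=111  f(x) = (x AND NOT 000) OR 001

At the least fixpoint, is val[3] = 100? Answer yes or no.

no

Worklist (5 pops):
  #1 pop 0: in=000 → 011 (no change)
  #2 pop 1: in=111 → 110 (was 000); enqueue []
  #3 pop 2: in=000 → 111 (no change)
  #4 pop 3: in=111 → 101 (was 000); enqueue []
  #5 pop 4: in=000 → 111 (no change)

Fixpoint:
  val[0] = 011
  val[1] = 110
  val[2] = 111
  val[3] = 101
  val[4] = 111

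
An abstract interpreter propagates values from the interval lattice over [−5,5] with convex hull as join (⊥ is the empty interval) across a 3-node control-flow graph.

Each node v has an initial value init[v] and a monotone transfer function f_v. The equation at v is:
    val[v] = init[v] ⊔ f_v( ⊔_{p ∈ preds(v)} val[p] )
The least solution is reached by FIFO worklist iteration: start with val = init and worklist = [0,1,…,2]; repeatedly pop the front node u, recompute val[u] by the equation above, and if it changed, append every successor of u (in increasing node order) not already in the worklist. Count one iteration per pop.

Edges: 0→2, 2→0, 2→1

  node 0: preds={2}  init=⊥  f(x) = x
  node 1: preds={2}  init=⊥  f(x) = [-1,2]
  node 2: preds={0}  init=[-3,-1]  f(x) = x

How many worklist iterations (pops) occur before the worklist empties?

3

Trace (3 dequeues):
  [1] u=0 | in [-3,-1] | out [-3,-1] | prev ⊥ | push {}
  [2] u=1 | in [-3,-1] | out [-1,2] | prev ⊥ | push {}
  [3] u=2 | in [-3,-1] | out [-3,-1] | ==

Converged values:
  [0] [-3,-1]
  [1] [-1,2]
  [2] [-3,-1]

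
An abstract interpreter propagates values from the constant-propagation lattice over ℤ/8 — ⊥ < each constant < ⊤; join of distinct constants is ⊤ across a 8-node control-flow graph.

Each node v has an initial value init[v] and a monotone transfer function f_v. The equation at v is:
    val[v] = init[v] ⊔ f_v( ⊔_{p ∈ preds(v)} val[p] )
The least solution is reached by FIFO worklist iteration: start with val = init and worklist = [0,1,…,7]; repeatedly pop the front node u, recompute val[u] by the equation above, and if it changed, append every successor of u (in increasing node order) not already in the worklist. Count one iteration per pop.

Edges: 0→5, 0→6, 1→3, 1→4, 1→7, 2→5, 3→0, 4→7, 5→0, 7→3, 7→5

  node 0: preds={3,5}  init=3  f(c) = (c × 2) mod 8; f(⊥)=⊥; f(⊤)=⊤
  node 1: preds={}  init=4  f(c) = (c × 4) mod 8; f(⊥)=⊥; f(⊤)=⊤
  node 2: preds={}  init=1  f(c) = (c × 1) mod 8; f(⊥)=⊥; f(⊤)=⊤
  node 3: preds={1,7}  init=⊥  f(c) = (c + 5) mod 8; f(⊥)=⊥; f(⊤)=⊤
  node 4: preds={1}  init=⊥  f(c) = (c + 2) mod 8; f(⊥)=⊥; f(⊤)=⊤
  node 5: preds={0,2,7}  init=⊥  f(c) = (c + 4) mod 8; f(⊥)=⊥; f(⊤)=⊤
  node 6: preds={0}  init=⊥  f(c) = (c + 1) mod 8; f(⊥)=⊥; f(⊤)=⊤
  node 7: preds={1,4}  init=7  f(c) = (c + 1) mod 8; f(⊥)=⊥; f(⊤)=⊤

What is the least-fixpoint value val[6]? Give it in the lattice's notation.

Iteration log — 12 steps:
  step 1. node 0  ⊔preds=⊥  new=3  stable
  step 2. node 1  ⊔preds=⊥  new=4  stable
  step 3. node 2  ⊔preds=⊥  new=1  stable
  step 4. node 3  ⊔preds=⊤  new=⊤  old=⊥  +wl: 0
  step 5. node 4  ⊔preds=4  new=6  old=⊥  +wl: 
  step 6. node 5  ⊔preds=⊤  new=⊤  old=⊥  +wl: 
  step 7. node 6  ⊔preds=3  new=4  old=⊥  +wl: 
  step 8. node 7  ⊔preds=⊤  new=⊤  old=7  +wl: 3,5
  step 9. node 0  ⊔preds=⊤  new=⊤  old=3  +wl: 6
  step 10. node 3  ⊔preds=⊤  new=⊤  stable
  step 11. node 5  ⊔preds=⊤  new=⊤  stable
  step 12. node 6  ⊔preds=⊤  new=⊤  old=4  +wl: 

Least fixpoint reached:
  node 0: ⊤
  node 1: 4
  node 2: 1
  node 3: ⊤
  node 4: 6
  node 5: ⊤
  node 6: ⊤
  node 7: ⊤

⊤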